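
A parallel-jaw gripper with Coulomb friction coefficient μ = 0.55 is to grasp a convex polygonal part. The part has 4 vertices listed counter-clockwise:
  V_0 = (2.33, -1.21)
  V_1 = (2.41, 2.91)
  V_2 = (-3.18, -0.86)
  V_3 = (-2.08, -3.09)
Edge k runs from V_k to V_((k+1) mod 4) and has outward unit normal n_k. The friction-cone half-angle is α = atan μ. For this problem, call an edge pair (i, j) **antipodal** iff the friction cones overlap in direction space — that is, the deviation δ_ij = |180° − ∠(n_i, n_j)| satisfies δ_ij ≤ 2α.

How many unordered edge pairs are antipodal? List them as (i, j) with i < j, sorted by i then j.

α = atan 0.55 = 28.81°;  2α = 57.62°
n_0 = (+0.9998, -0.0194)
n_1 = (-0.5591, +0.8291)
n_2 = (-0.8968, -0.4424)
n_3 = (+0.3922, -0.9199)
  (0,1): δ = 54.89°  ✓
  (0,2): δ = 27.37°  ✓
  (0,3): δ = 114.20°  ·
  (1,2): δ = 97.74°  ·
  (1,3): δ = 10.91°  ✓
  (2,3): δ = 93.17°  ·
antipodal pairs: 3

count = 3; pairs: (0,1), (0,2), (1,3)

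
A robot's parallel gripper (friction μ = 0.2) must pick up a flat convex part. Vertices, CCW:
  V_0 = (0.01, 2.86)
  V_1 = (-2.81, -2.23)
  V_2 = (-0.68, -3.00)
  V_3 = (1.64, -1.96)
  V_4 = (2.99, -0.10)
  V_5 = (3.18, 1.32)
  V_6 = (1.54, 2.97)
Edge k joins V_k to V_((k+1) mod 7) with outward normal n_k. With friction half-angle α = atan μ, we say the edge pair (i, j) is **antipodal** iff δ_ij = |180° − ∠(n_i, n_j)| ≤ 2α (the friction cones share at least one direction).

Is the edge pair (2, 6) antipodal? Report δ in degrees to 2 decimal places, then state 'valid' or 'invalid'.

δ = 20.03°, valid

α = atan 0.2 = 11.31°;  2α = 22.62°
edge 2: e_2 = (+2.32, +1.04);  n_2 = (+0.4091, -0.9125)
edge 6: e_6 = (-1.53, -0.11);  n_6 = (-0.0717, +0.9974)
∠(n_2, n_6) = 159.97°
δ = |180° − 159.97°| = 20.03°
20.03° ≤ 2α = 22.62°  →  valid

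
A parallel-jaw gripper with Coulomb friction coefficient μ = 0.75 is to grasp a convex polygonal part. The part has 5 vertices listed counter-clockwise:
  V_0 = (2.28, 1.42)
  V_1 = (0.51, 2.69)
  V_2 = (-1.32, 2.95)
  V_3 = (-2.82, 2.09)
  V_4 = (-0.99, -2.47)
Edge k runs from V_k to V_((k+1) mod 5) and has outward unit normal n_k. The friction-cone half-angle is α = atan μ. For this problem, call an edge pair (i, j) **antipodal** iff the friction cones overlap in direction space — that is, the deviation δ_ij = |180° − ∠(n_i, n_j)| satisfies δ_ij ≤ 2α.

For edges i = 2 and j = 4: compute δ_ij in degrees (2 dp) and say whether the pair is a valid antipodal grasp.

δ = 20.12°, valid

α = atan 0.75 = 36.87°;  2α = 73.74°
edge 2: e_2 = (-1.50, -0.86);  n_2 = (-0.4974, +0.8675)
edge 4: e_4 = (+3.27, +3.89);  n_4 = (+0.7655, -0.6435)
∠(n_2, n_4) = 159.88°
δ = |180° − 159.88°| = 20.12°
20.12° ≤ 2α = 73.74°  →  valid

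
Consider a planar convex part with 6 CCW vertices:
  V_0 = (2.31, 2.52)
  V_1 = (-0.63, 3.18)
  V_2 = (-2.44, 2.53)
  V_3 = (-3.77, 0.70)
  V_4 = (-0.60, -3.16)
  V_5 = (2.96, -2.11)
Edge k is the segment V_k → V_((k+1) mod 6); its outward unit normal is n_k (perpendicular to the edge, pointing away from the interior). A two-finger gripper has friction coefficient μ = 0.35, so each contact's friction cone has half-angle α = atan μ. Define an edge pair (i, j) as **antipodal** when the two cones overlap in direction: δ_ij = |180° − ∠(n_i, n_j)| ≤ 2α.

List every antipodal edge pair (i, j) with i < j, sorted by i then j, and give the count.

α = atan 0.35 = 19.29°;  2α = 38.58°
n_0 = (+0.2190, +0.9757)
n_1 = (-0.3380, +0.9412)
n_2 = (-0.8089, +0.5879)
n_3 = (-0.7728, -0.6347)
n_4 = (+0.2829, -0.9592)
n_5 = (+0.9903, +0.1390)
  (0,1): δ = 147.59°  ·
  (0,2): δ = 113.36°  ·
  (0,3): δ = 37.95°  ✓
  (0,4): δ = 29.09°  ✓
  (0,5): δ = 110.64°  ·
  (1,2): δ = 145.76°  ·
  (1,3): δ = 70.36°  ·
  (1,4): δ = 3.32°  ✓
  (1,5): δ = 78.24°  ·
  (2,3): δ = 104.60°  ·
  (2,4): δ = 37.56°  ✓
  (2,5): δ = 44.00°  ·
  (3,4): δ = 112.96°  ·
  (3,5): δ = 31.40°  ✓
  (4,5): δ = 98.44°  ·
antipodal pairs: 5

count = 5; pairs: (0,3), (0,4), (1,4), (2,4), (3,5)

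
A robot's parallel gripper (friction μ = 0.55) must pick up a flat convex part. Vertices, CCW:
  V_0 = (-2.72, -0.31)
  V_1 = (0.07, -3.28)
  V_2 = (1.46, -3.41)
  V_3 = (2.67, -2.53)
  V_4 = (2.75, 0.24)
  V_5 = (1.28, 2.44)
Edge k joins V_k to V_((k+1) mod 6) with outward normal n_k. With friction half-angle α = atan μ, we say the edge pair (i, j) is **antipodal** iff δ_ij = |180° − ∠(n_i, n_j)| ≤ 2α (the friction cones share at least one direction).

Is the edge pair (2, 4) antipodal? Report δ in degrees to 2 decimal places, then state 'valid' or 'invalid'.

α = atan 0.55 = 28.81°;  2α = 57.62°
edge 2: e_2 = (+1.21, +0.88);  n_2 = (+0.5882, -0.8087)
edge 4: e_4 = (-1.47, +2.20);  n_4 = (+0.8315, +0.5556)
∠(n_2, n_4) = 87.72°
δ = |180° − 87.72°| = 92.28°
92.28° > 2α = 57.62°  →  invalid

δ = 92.28°, invalid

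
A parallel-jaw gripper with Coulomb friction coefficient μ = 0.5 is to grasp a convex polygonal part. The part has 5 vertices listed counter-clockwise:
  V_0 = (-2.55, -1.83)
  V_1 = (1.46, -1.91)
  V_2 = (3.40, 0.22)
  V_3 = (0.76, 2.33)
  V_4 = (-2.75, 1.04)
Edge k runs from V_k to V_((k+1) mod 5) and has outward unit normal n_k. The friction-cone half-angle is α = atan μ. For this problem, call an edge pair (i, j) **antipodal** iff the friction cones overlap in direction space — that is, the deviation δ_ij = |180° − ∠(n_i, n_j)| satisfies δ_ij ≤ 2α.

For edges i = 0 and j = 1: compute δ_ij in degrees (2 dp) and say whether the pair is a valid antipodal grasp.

δ = 131.18°, invalid

α = atan 0.5 = 26.57°;  2α = 53.13°
edge 0: e_0 = (+4.01, -0.08);  n_0 = (-0.0199, -0.9998)
edge 1: e_1 = (+1.94, +2.13);  n_1 = (+0.7393, -0.6734)
∠(n_0, n_1) = 48.82°
δ = |180° − 48.82°| = 131.18°
131.18° > 2α = 53.13°  →  invalid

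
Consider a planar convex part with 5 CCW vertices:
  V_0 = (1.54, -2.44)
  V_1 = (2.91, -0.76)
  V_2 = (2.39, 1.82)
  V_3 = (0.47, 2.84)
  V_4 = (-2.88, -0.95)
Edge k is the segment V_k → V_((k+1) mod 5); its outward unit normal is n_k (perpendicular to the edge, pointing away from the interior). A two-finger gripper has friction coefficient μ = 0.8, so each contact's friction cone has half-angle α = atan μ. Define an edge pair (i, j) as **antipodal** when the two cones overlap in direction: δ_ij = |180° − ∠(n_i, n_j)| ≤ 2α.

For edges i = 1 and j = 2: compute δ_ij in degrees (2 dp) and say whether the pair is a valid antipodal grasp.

α = atan 0.8 = 38.66°;  2α = 77.32°
edge 1: e_1 = (-0.52, +2.58);  n_1 = (+0.9803, +0.1976)
edge 2: e_2 = (-1.92, +1.02);  n_2 = (+0.4692, +0.8831)
∠(n_1, n_2) = 50.63°
δ = |180° − 50.63°| = 129.37°
129.37° > 2α = 77.32°  →  invalid

δ = 129.37°, invalid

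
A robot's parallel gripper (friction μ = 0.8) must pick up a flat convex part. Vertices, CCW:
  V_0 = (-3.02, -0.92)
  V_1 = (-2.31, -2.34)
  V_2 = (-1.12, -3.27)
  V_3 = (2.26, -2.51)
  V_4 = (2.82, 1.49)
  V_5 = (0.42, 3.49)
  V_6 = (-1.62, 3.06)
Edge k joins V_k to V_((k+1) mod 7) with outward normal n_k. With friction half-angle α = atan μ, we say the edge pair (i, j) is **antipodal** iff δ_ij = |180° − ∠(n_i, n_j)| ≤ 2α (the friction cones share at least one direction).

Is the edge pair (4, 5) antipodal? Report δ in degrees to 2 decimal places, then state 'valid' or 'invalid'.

α = atan 0.8 = 38.66°;  2α = 77.32°
edge 4: e_4 = (-2.40, +2.00);  n_4 = (+0.6402, +0.7682)
edge 5: e_5 = (-2.04, -0.43);  n_5 = (-0.2063, +0.9785)
∠(n_4, n_5) = 51.71°
δ = |180° − 51.71°| = 128.29°
128.29° > 2α = 77.32°  →  invalid

δ = 128.29°, invalid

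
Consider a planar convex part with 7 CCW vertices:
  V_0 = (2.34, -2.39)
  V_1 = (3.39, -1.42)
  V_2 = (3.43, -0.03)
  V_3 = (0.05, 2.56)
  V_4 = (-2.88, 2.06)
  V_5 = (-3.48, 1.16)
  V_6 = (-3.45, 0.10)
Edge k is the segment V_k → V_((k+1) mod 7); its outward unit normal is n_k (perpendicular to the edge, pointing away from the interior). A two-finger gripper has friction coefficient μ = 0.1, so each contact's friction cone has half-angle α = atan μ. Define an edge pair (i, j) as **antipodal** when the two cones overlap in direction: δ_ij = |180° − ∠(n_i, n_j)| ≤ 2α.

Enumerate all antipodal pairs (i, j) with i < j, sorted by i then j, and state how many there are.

count = 1; pairs: (1,5)

α = atan 0.1 = 5.71°;  2α = 11.42°
n_0 = (+0.6786, -0.7345)
n_1 = (+0.9996, -0.0288)
n_2 = (+0.6082, +0.7938)
n_3 = (-0.1682, +0.9858)
n_4 = (-0.8321, +0.5547)
n_5 = (-0.9996, -0.0283)
n_6 = (-0.3951, -0.9187)
  (0,1): δ = 134.38°  ·
  (0,2): δ = 80.19°  ·
  (0,3): δ = 33.05°  ·
  (0,4): δ = 13.58°  ·
  (0,5): δ = 48.89°  ·
  (0,6): δ = 114.00°  ·
  (1,2): δ = 125.81°  ·
  (1,3): δ = 78.67°  ·
  (1,4): δ = 32.04°  ·
  (1,5): δ = 3.27°  ✓
  (1,6): δ = 68.38°  ·
  (2,3): δ = 132.85°  ·
  (2,4): δ = 86.23°  ·
  (2,5): δ = 50.92°  ·
  (2,6): δ = 14.19°  ·
  (3,4): δ = 133.37°  ·
  (3,5): δ = 98.06°  ·
  (3,6): δ = 32.95°  ·
  (4,5): δ = 144.69°  ·
  (4,6): δ = 79.58°  ·
  (5,6): δ = 114.89°  ·
antipodal pairs: 1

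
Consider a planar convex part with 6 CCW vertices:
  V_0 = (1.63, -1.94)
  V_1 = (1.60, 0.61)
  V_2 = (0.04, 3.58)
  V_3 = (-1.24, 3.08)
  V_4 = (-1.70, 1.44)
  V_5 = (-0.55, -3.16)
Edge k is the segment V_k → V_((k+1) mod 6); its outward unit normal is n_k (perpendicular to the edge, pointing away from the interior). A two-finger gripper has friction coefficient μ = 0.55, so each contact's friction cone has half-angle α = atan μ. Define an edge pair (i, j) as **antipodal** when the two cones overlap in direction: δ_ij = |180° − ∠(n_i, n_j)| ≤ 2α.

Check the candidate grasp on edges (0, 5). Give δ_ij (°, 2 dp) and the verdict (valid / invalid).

α = atan 0.55 = 28.81°;  2α = 57.62°
edge 0: e_0 = (-0.03, +2.55);  n_0 = (+0.9999, +0.0118)
edge 5: e_5 = (+2.18, +1.22);  n_5 = (+0.4884, -0.8726)
∠(n_0, n_5) = 61.44°
δ = |180° − 61.44°| = 118.56°
118.56° > 2α = 57.62°  →  invalid

δ = 118.56°, invalid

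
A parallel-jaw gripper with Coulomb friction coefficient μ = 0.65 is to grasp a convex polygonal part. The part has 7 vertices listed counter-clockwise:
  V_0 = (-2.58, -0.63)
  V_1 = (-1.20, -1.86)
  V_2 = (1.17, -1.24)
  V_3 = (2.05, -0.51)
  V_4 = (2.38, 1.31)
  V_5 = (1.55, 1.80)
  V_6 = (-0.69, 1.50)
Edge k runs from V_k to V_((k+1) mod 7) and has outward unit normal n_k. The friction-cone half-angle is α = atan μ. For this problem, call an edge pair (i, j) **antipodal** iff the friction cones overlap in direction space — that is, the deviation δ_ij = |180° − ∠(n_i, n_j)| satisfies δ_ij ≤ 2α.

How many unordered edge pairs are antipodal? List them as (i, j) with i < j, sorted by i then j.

α = atan 0.65 = 33.02°;  2α = 66.05°
n_0 = (-0.6654, -0.7465)
n_1 = (+0.2531, -0.9674)
n_2 = (+0.6385, -0.7697)
n_3 = (+0.9840, -0.1784)
n_4 = (+0.5084, +0.8611)
n_5 = (-0.1327, +0.9912)
n_6 = (-0.7480, +0.6637)
  (0,1): δ = 123.63°  ·
  (0,2): δ = 98.61°  ·
  (0,3): δ = 58.57°  ✓
  (0,4): δ = 11.15°  ✓
  (0,5): δ = 49.34°  ✓
  (0,6): δ = 90.13°  ·
  (1,2): δ = 154.98°  ·
  (1,3): δ = 114.94°  ·
  (1,4): δ = 45.22°  ✓
  (1,5): δ = 7.03°  ✓
  (1,6): δ = 33.76°  ✓
  (2,3): δ = 139.95°  ·
  (2,4): δ = 70.23°  ·
  (2,5): δ = 32.05°  ✓
  (2,6): δ = 8.74°  ✓
  (3,4): δ = 110.28°  ·
  (3,5): δ = 72.09°  ·
  (3,6): δ = 31.31°  ✓
  (4,5): δ = 141.82°  ·
  (4,6): δ = 101.03°  ·
  (5,6): δ = 139.21°  ·
antipodal pairs: 9

count = 9; pairs: (0,3), (0,4), (0,5), (1,4), (1,5), (1,6), (2,5), (2,6), (3,6)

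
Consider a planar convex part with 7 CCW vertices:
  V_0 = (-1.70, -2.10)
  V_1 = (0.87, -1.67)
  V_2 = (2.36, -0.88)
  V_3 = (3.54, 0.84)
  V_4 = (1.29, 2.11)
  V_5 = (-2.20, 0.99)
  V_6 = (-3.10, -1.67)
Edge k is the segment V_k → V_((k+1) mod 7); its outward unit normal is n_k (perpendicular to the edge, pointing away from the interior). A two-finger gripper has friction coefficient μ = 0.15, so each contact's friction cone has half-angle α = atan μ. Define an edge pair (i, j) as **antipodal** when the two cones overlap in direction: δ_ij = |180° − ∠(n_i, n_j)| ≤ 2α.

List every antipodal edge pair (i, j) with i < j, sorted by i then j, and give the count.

count = 4; pairs: (0,4), (1,4), (2,5), (3,6)

α = atan 0.15 = 8.53°;  2α = 17.06°
n_0 = (+0.1650, -0.9863)
n_1 = (+0.4684, -0.8835)
n_2 = (+0.8246, -0.5657)
n_3 = (+0.4915, +0.8709)
n_4 = (-0.3056, +0.9522)
n_5 = (-0.9472, +0.3205)
n_6 = (-0.2936, -0.9559)
  (0,1): δ = 161.57°  ·
  (0,2): δ = 133.95°  ·
  (0,3): δ = 38.94°  ·
  (0,4): δ = 8.29°  ✓
  (0,5): δ = 61.81°  ·
  (0,6): δ = 153.43°  ·
  (1,2): δ = 152.38°  ·
  (1,3): δ = 57.37°  ·
  (1,4): δ = 10.14°  ✓
  (1,5): δ = 43.37°  ·
  (1,6): δ = 134.99°  ·
  (2,3): δ = 84.99°  ·
  (2,4): δ = 37.76°  ·
  (2,5): δ = 15.76°  ✓
  (2,6): δ = 107.38°  ·
  (3,4): δ = 132.77°  ·
  (3,5): δ = 79.25°  ·
  (3,6): δ = 12.37°  ✓
  (4,5): δ = 126.49°  ·
  (4,6): δ = 34.87°  ·
  (5,6): δ = 88.38°  ·
antipodal pairs: 4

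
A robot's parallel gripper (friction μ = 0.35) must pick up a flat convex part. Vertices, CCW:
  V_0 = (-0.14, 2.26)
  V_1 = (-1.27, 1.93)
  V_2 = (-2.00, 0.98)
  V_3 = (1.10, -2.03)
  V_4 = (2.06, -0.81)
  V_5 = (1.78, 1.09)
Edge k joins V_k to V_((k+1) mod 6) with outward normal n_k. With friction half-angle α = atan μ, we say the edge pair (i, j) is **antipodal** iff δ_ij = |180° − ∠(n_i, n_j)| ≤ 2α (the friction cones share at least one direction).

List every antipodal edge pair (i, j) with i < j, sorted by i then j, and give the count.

α = atan 0.35 = 19.29°;  2α = 38.58°
n_0 = (-0.2803, +0.9599)
n_1 = (-0.7929, +0.6093)
n_2 = (-0.6966, -0.7174)
n_3 = (+0.7859, -0.6184)
n_4 = (+0.9893, +0.1458)
n_5 = (+0.5204, +0.8539)
  (0,1): δ = 143.82°  ·
  (0,2): δ = 60.44°  ·
  (0,3): δ = 35.52°  ✓
  (0,4): δ = 82.10°  ·
  (0,5): δ = 132.36°  ·
  (1,2): δ = 96.62°  ·
  (1,3): δ = 0.66°  ✓
  (1,4): δ = 45.92°  ·
  (1,5): δ = 96.18°  ·
  (2,3): δ = 84.04°  ·
  (2,4): δ = 37.46°  ✓
  (2,5): δ = 12.80°  ✓
  (3,4): δ = 133.42°  ·
  (3,5): δ = 83.16°  ·
  (4,5): δ = 129.74°  ·
antipodal pairs: 4

count = 4; pairs: (0,3), (1,3), (2,4), (2,5)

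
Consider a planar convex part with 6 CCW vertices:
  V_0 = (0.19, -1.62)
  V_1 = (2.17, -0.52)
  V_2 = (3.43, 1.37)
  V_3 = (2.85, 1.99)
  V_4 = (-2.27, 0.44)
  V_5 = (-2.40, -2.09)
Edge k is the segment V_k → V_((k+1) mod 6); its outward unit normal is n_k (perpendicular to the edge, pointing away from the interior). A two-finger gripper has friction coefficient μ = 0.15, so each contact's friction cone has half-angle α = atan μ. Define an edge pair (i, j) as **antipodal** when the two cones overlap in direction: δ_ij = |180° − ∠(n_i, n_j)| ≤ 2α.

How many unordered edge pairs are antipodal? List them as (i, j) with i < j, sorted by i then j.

count = 2; pairs: (0,3), (3,5)

α = atan 0.15 = 8.53°;  2α = 17.06°
n_0 = (+0.4856, -0.8742)
n_1 = (+0.8321, -0.5547)
n_2 = (+0.7303, +0.6832)
n_3 = (-0.2897, +0.9571)
n_4 = (-0.9987, +0.0513)
n_5 = (+0.1786, -0.9839)
  (0,1): δ = 152.74°  ·
  (0,2): δ = 75.96°  ·
  (0,3): δ = 12.21°  ✓
  (0,4): δ = 58.00°  ·
  (0,5): δ = 161.23°  ·
  (1,2): δ = 103.22°  ·
  (1,3): δ = 39.47°  ·
  (1,4): δ = 30.75°  ·
  (1,5): δ = 133.98°  ·
  (2,3): δ = 116.25°  ·
  (2,4): δ = 46.03°  ·
  (2,5): δ = 57.19°  ·
  (3,4): δ = 109.78°  ·
  (3,5): δ = 6.56°  ✓
  (4,5): δ = 76.77°  ·
antipodal pairs: 2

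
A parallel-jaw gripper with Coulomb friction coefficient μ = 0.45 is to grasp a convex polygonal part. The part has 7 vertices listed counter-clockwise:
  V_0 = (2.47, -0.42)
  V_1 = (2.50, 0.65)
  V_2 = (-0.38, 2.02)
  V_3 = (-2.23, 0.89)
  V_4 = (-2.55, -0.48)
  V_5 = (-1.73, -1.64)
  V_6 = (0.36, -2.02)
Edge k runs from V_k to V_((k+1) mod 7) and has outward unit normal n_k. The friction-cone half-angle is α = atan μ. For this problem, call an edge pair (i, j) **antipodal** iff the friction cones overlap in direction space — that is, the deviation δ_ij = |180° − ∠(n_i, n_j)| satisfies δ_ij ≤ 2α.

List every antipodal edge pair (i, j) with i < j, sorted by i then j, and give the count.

count = 7; pairs: (0,3), (0,4), (1,4), (1,5), (2,5), (2,6), (3,6)

α = atan 0.45 = 24.23°;  2α = 48.46°
n_0 = (+0.9996, -0.0280)
n_1 = (+0.4296, +0.9030)
n_2 = (-0.5213, +0.8534)
n_3 = (-0.9738, +0.2275)
n_4 = (-0.8166, -0.5772)
n_5 = (-0.1789, -0.9839)
n_6 = (+0.6042, -0.7968)
  (0,1): δ = 113.83°  ·
  (0,2): δ = 56.98°  ·
  (0,3): δ = 11.54°  ✓
  (0,4): δ = 36.86°  ✓
  (0,5): δ = 81.30°  ·
  (0,6): δ = 128.78°  ·
  (1,2): δ = 123.14°  ·
  (1,3): δ = 77.71°  ·
  (1,4): δ = 29.30°  ✓
  (1,5): δ = 15.14°  ✓
  (1,6): δ = 62.61°  ·
  (2,3): δ = 134.56°  ·
  (2,4): δ = 86.16°  ·
  (2,5): δ = 41.72°  ✓
  (2,6): δ = 5.76°  ✓
  (3,4): δ = 131.60°  ·
  (3,5): δ = 87.16°  ·
  (3,6): δ = 39.68°  ✓
  (4,5): δ = 135.56°  ·
  (4,6): δ = 88.08°  ·
  (5,6): δ = 132.52°  ·
antipodal pairs: 7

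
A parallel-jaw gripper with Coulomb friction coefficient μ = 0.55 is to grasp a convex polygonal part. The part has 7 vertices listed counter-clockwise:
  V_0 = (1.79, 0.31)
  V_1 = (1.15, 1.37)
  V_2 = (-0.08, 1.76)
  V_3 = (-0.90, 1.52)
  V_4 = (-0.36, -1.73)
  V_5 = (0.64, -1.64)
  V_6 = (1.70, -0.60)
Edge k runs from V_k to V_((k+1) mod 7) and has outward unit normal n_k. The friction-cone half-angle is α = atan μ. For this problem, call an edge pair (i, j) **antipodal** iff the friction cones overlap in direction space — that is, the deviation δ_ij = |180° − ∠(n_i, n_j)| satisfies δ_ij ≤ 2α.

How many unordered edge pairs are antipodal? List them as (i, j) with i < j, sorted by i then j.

count = 6; pairs: (0,3), (1,4), (2,4), (2,5), (3,5), (3,6)

α = atan 0.55 = 28.81°;  2α = 57.62°
n_0 = (+0.8561, +0.5169)
n_1 = (+0.3022, +0.9532)
n_2 = (-0.2809, +0.9597)
n_3 = (-0.9865, -0.1639)
n_4 = (+0.0896, -0.9960)
n_5 = (+0.7003, -0.7138)
n_6 = (+0.9951, -0.0984)
  (0,1): δ = 138.71°  ·
  (0,2): δ = 104.81°  ·
  (0,3): δ = 21.69°  ✓
  (0,4): δ = 64.02°  ·
  (0,5): δ = 103.33°  ·
  (0,6): δ = 143.23°  ·
  (1,2): δ = 146.09°  ·
  (1,3): δ = 62.97°  ·
  (1,4): δ = 22.74°  ✓
  (1,5): δ = 62.05°  ·
  (1,6): δ = 101.94°  ·
  (2,3): δ = 96.88°  ·
  (2,4): δ = 11.17°  ✓
  (2,5): δ = 28.14°  ✓
  (2,6): δ = 68.04°  ·
  (3,4): δ = 94.29°  ·
  (3,5): δ = 54.98°  ✓
  (3,6): δ = 15.08°  ✓
  (4,5): δ = 140.69°  ·
  (4,6): δ = 100.79°  ·
  (5,6): δ = 140.10°  ·
antipodal pairs: 6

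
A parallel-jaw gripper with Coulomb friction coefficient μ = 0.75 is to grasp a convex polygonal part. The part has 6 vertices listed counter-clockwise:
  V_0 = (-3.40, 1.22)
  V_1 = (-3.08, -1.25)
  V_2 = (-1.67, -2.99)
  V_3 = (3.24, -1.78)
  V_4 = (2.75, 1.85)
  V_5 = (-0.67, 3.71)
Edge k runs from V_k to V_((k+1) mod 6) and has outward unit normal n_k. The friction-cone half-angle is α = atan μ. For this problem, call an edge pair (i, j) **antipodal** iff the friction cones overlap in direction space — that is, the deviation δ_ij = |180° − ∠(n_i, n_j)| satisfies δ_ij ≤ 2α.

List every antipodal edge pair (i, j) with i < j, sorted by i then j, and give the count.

α = atan 0.75 = 36.87°;  2α = 73.74°
n_0 = (-0.9917, -0.1285)
n_1 = (-0.7769, -0.6296)
n_2 = (+0.2393, -0.9710)
n_3 = (+0.9910, +0.1338)
n_4 = (+0.4778, +0.8785)
n_5 = (-0.6739, +0.7388)
  (0,1): δ = 148.36°  ·
  (0,2): δ = 83.54°  ·
  (0,3): δ = 0.31°  ✓
  (0,4): δ = 54.08°  ✓
  (0,5): δ = 124.99°  ·
  (1,2): δ = 115.18°  ·
  (1,3): δ = 31.33°  ✓
  (1,4): δ = 22.44°  ✓
  (1,5): δ = 93.35°  ·
  (2,3): δ = 96.16°  ·
  (2,4): δ = 42.38°  ✓
  (2,5): δ = 28.52°  ✓
  (3,4): δ = 126.23°  ·
  (3,5): δ = 55.32°  ✓
  (4,5): δ = 109.09°  ·
antipodal pairs: 7

count = 7; pairs: (0,3), (0,4), (1,3), (1,4), (2,4), (2,5), (3,5)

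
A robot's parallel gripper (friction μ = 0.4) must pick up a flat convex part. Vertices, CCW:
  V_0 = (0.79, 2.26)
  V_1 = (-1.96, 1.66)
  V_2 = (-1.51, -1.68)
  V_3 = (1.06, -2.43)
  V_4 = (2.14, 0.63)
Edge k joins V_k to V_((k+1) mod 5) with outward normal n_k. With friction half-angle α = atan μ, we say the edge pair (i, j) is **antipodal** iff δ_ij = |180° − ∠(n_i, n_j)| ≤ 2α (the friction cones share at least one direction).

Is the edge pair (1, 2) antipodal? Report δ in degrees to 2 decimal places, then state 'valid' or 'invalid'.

δ = 113.94°, invalid

α = atan 0.4 = 21.80°;  2α = 43.60°
edge 1: e_1 = (+0.45, -3.34);  n_1 = (-0.9910, -0.1335)
edge 2: e_2 = (+2.57, -0.75);  n_2 = (-0.2801, -0.9600)
∠(n_1, n_2) = 66.06°
δ = |180° − 66.06°| = 113.94°
113.94° > 2α = 43.60°  →  invalid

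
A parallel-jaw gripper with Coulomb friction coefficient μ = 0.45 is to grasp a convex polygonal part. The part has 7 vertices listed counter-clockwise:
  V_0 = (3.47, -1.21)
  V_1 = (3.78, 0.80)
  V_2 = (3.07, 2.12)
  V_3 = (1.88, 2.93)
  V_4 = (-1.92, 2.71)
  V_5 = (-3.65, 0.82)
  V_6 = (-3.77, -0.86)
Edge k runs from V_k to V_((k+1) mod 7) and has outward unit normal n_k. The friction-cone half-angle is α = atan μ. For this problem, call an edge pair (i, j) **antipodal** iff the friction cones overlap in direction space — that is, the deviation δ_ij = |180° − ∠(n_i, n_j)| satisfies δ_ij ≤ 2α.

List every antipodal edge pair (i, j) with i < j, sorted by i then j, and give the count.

count = 5; pairs: (0,4), (0,5), (1,5), (2,6), (3,6)

α = atan 0.45 = 24.23°;  2α = 48.46°
n_0 = (+0.9883, -0.1524)
n_1 = (+0.8807, +0.4737)
n_2 = (+0.5627, +0.8267)
n_3 = (-0.0578, +0.9983)
n_4 = (-0.7376, +0.6752)
n_5 = (-0.9975, +0.0712)
n_6 = (-0.0483, -0.9988)
  (0,1): δ = 142.96°  ·
  (0,2): δ = 115.47°  ·
  (0,3): δ = 77.92°  ·
  (0,4): δ = 33.70°  ✓
  (0,5): δ = 4.68°  ✓
  (0,6): δ = 96.00°  ·
  (1,2): δ = 152.52°  ·
  (1,3): δ = 114.96°  ·
  (1,4): δ = 70.74°  ·
  (1,5): δ = 32.36°  ✓
  (1,6): δ = 58.96°  ·
  (2,3): δ = 142.44°  ·
  (2,4): δ = 98.23°  ·
  (2,5): δ = 59.84°  ·
  (2,6): δ = 31.47°  ✓
  (3,4): δ = 135.78°  ·
  (3,5): δ = 97.40°  ·
  (3,6): δ = 6.08°  ✓
  (4,5): δ = 141.62°  ·
  (4,6): δ = 50.30°  ·
  (5,6): δ = 88.68°  ·
antipodal pairs: 5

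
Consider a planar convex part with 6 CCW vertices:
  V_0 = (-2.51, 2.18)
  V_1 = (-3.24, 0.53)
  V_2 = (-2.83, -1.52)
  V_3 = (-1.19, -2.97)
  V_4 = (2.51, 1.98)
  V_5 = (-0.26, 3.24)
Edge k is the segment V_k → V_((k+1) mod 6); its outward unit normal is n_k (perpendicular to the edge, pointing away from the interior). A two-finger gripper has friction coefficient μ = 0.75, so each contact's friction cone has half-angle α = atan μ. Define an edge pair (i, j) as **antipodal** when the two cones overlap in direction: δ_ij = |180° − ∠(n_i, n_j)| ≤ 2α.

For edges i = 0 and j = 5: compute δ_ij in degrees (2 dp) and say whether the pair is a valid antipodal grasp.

δ = 139.09°, invalid

α = atan 0.75 = 36.87°;  2α = 73.74°
edge 0: e_0 = (-0.73, -1.65);  n_0 = (-0.9145, +0.4046)
edge 5: e_5 = (-2.25, -1.06);  n_5 = (-0.4262, +0.9046)
∠(n_0, n_5) = 40.91°
δ = |180° − 40.91°| = 139.09°
139.09° > 2α = 73.74°  →  invalid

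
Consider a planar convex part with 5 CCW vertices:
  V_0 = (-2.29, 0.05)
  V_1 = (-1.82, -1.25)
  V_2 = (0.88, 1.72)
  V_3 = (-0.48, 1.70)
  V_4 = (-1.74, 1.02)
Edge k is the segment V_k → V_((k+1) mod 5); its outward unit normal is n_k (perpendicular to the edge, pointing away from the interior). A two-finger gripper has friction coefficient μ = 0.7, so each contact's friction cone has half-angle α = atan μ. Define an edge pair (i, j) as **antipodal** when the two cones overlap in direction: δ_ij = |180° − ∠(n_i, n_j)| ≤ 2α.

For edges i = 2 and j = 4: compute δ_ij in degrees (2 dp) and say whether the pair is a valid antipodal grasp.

δ = 120.40°, invalid

α = atan 0.7 = 34.99°;  2α = 69.98°
edge 2: e_2 = (-1.36, -0.02);  n_2 = (-0.0147, +0.9999)
edge 4: e_4 = (-0.55, -0.97);  n_4 = (-0.8699, +0.4932)
∠(n_2, n_4) = 59.60°
δ = |180° − 59.60°| = 120.40°
120.40° > 2α = 69.98°  →  invalid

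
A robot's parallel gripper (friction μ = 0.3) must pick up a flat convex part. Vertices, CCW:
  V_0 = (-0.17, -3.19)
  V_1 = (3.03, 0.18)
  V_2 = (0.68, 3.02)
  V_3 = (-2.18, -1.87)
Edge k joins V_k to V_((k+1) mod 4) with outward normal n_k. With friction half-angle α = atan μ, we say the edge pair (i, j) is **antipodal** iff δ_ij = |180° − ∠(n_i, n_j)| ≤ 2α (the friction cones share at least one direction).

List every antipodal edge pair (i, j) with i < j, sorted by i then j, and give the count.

count = 2; pairs: (0,2), (1,3)

α = atan 0.3 = 16.70°;  2α = 33.40°
n_0 = (+0.7252, -0.6886)
n_1 = (+0.7704, +0.6375)
n_2 = (-0.8632, +0.5049)
n_3 = (-0.5489, -0.8359)
  (0,1): δ = 96.88°  ·
  (0,2): δ = 13.20°  ✓
  (0,3): δ = 100.22°  ·
  (1,2): δ = 69.93°  ·
  (1,3): δ = 17.10°  ✓
  (2,3): δ = 92.97°  ·
antipodal pairs: 2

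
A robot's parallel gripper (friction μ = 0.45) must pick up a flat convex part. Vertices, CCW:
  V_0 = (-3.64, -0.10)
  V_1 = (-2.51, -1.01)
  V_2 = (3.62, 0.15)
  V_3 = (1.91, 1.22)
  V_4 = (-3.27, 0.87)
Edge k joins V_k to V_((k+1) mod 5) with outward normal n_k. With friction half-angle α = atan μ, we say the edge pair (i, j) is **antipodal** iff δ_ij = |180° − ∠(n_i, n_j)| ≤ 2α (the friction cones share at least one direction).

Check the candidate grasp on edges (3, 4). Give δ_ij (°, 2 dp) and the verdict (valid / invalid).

δ = 114.74°, invalid

α = atan 0.45 = 24.23°;  2α = 48.46°
edge 3: e_3 = (-5.18, -0.35);  n_3 = (-0.0674, +0.9977)
edge 4: e_4 = (-0.37, -0.97);  n_4 = (-0.9343, +0.3564)
∠(n_3, n_4) = 65.26°
δ = |180° − 65.26°| = 114.74°
114.74° > 2α = 48.46°  →  invalid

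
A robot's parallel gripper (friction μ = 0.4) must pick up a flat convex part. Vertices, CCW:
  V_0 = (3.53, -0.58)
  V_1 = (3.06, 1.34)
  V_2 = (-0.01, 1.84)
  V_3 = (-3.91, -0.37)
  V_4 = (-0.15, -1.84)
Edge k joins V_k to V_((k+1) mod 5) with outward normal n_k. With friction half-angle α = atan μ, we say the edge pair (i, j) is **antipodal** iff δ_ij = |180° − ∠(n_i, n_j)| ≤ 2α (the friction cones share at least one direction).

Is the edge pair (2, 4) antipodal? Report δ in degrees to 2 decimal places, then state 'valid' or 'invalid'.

α = atan 0.4 = 21.80°;  2α = 43.60°
edge 2: e_2 = (-3.90, -2.21);  n_2 = (-0.4930, +0.8700)
edge 4: e_4 = (+3.68, +1.26);  n_4 = (+0.3239, -0.9461)
∠(n_2, n_4) = 169.36°
δ = |180° − 169.36°| = 10.64°
10.64° ≤ 2α = 43.60°  →  valid

δ = 10.64°, valid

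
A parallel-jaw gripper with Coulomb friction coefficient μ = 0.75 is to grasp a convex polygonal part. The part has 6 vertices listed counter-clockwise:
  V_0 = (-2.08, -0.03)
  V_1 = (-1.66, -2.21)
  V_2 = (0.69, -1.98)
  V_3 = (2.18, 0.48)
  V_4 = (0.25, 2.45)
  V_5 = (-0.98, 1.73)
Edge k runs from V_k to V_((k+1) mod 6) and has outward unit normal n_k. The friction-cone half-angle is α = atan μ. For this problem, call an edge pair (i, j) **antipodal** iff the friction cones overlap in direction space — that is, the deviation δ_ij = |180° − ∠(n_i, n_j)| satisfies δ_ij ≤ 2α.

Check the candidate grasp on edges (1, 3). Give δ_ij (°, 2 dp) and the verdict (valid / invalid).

δ = 51.18°, valid

α = atan 0.75 = 36.87°;  2α = 73.74°
edge 1: e_1 = (+2.35, +0.23);  n_1 = (+0.0974, -0.9952)
edge 3: e_3 = (-1.93, +1.97);  n_3 = (+0.7143, +0.6998)
∠(n_1, n_3) = 128.82°
δ = |180° − 128.82°| = 51.18°
51.18° ≤ 2α = 73.74°  →  valid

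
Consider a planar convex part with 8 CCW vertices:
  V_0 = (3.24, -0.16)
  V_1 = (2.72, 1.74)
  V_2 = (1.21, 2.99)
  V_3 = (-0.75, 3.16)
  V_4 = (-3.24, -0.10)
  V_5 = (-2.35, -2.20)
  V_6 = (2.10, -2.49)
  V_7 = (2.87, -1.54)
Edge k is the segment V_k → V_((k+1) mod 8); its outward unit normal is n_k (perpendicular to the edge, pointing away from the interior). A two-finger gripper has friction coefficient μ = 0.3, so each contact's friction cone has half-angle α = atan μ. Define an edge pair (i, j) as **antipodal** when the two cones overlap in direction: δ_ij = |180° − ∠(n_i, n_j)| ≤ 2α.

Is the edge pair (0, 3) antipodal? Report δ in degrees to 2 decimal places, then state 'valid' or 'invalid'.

α = atan 0.3 = 16.70°;  2α = 33.40°
edge 0: e_0 = (-0.52, +1.90);  n_0 = (+0.9645, +0.2640)
edge 3: e_3 = (-2.49, -3.26);  n_3 = (-0.7947, +0.6070)
∠(n_0, n_3) = 127.32°
δ = |180° − 127.32°| = 52.68°
52.68° > 2α = 33.40°  →  invalid

δ = 52.68°, invalid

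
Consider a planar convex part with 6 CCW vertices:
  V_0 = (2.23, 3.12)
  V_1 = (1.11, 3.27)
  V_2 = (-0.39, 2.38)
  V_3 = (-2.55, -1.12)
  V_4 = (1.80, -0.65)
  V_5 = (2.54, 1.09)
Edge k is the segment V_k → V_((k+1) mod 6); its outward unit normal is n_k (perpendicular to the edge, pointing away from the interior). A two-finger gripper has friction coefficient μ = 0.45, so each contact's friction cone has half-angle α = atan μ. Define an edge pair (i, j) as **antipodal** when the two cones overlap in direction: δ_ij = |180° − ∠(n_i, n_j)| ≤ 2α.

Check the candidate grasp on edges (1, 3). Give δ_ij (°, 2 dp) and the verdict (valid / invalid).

α = atan 0.45 = 24.23°;  2α = 48.46°
edge 1: e_1 = (-1.50, -0.89);  n_1 = (-0.5103, +0.8600)
edge 3: e_3 = (+4.35, +0.47);  n_3 = (+0.1074, -0.9942)
∠(n_1, n_3) = 155.48°
δ = |180° − 155.48°| = 24.52°
24.52° ≤ 2α = 48.46°  →  valid

δ = 24.52°, valid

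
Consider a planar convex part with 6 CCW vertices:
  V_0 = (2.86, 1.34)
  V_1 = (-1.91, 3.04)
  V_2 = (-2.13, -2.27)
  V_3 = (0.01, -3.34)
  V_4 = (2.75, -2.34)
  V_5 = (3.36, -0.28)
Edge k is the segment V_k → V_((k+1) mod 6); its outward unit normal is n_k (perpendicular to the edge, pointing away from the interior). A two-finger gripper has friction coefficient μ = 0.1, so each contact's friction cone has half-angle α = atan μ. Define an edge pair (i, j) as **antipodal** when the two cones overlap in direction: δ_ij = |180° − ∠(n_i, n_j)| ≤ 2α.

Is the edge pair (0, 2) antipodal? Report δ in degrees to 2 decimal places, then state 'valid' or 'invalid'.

α = atan 0.1 = 5.71°;  2α = 11.42°
edge 0: e_0 = (-4.77, +1.70);  n_0 = (+0.3357, +0.9420)
edge 2: e_2 = (+2.14, -1.07);  n_2 = (-0.4472, -0.8944)
∠(n_0, n_2) = 173.05°
δ = |180° − 173.05°| = 6.95°
6.95° ≤ 2α = 11.42°  →  valid

δ = 6.95°, valid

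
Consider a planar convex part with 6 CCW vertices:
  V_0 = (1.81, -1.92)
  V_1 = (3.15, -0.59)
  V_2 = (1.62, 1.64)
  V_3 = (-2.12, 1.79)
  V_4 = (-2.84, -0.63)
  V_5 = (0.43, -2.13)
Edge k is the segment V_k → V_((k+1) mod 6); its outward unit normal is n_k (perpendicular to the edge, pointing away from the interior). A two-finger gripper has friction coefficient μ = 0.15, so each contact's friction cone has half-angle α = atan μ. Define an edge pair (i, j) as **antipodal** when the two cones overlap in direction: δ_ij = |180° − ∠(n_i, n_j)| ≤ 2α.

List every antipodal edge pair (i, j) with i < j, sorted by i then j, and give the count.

α = atan 0.15 = 8.53°;  2α = 17.06°
n_0 = (+0.7045, -0.7098)
n_1 = (+0.8246, +0.5657)
n_2 = (+0.0401, +0.9992)
n_3 = (-0.9585, +0.2852)
n_4 = (-0.4169, -0.9089)
n_5 = (+0.1504, -0.9886)
  (0,1): δ = 100.33°  ·
  (0,2): δ = 47.08°  ·
  (0,3): δ = 28.65°  ·
  (0,4): δ = 110.57°  ·
  (0,5): δ = 143.87°  ·
  (1,2): δ = 126.75°  ·
  (1,3): δ = 51.02°  ·
  (1,4): δ = 30.90°  ·
  (1,5): δ = 64.20°  ·
  (2,3): δ = 104.27°  ·
  (2,4): δ = 22.34°  ·
  (2,5): δ = 10.95°  ✓
  (3,4): δ = 98.07°  ·
  (3,5): δ = 64.78°  ·
  (4,5): δ = 146.71°  ·
antipodal pairs: 1

count = 1; pairs: (2,5)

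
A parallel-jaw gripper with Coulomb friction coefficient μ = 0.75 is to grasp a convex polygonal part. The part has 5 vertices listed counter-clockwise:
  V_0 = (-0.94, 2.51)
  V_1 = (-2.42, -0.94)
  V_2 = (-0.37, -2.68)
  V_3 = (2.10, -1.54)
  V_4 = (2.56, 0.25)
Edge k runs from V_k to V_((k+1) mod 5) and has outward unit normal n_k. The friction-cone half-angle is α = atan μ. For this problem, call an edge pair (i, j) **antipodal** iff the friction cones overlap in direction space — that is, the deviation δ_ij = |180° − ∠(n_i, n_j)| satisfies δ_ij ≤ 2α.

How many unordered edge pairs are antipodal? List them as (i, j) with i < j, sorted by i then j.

count = 5; pairs: (0,2), (0,3), (1,3), (1,4), (2,4)

α = atan 0.75 = 36.87°;  2α = 73.74°
n_0 = (-0.9190, +0.3942)
n_1 = (-0.6471, -0.7624)
n_2 = (+0.4191, -0.9080)
n_3 = (+0.9685, -0.2489)
n_4 = (+0.5425, +0.8401)
  (0,1): δ = 107.11°  ·
  (0,2): δ = 42.01°  ✓
  (0,3): δ = 8.81°  ✓
  (0,4): δ = 80.37°  ·
  (1,2): δ = 114.90°  ·
  (1,3): δ = 64.09°  ✓
  (1,4): δ = 7.47°  ✓
  (2,3): δ = 129.19°  ·
  (2,4): δ = 57.63°  ✓
  (3,4): δ = 108.44°  ·
antipodal pairs: 5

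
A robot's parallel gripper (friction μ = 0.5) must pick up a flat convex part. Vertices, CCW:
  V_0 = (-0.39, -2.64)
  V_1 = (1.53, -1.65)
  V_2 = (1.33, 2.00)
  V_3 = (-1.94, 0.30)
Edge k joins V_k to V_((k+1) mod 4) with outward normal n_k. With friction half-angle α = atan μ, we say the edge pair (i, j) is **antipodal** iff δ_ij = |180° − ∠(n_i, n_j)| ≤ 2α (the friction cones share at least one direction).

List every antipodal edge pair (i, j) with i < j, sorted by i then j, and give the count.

α = atan 0.5 = 26.57°;  2α = 53.13°
n_0 = (+0.4583, -0.8888)
n_1 = (+0.9985, +0.0547)
n_2 = (-0.4613, +0.8873)
n_3 = (-0.8846, -0.4664)
  (0,1): δ = 114.14°  ·
  (0,2): δ = 0.19°  ✓
  (0,3): δ = 90.52°  ·
  (1,2): δ = 65.67°  ·
  (1,3): δ = 24.66°  ✓
  (2,3): δ = 89.67°  ·
antipodal pairs: 2

count = 2; pairs: (0,2), (1,3)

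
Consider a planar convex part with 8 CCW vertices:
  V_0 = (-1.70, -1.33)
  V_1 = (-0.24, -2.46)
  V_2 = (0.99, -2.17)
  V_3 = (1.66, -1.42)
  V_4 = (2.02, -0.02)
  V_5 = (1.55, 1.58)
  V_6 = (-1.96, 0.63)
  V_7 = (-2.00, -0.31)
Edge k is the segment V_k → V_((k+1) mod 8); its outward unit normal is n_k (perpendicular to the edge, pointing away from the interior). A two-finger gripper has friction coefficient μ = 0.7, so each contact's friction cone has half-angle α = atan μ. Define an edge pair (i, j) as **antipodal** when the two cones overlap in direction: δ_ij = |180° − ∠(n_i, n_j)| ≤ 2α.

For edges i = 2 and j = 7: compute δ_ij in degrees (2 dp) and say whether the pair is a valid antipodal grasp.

δ = 58.17°, valid

α = atan 0.7 = 34.99°;  2α = 69.98°
edge 2: e_2 = (+0.67, +0.75);  n_2 = (+0.7458, -0.6662)
edge 7: e_7 = (+0.30, -1.02);  n_7 = (-0.9594, -0.2822)
∠(n_2, n_7) = 121.83°
δ = |180° − 121.83°| = 58.17°
58.17° ≤ 2α = 69.98°  →  valid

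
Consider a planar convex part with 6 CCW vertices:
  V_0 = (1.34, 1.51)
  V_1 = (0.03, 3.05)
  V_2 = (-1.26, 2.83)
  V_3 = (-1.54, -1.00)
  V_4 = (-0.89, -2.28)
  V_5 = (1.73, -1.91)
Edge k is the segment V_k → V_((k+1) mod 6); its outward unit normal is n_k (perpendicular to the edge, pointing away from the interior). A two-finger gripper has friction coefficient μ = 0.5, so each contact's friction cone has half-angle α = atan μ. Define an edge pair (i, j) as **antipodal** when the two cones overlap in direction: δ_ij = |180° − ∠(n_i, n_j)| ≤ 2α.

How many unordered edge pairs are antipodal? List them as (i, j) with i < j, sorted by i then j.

α = atan 0.5 = 26.57°;  2α = 53.13°
n_0 = (+0.7617, +0.6479)
n_1 = (-0.1681, +0.9858)
n_2 = (-0.9973, +0.0729)
n_3 = (-0.8916, -0.4528)
n_4 = (+0.1398, -0.9902)
n_5 = (+0.9936, +0.1133)
  (0,1): δ = 120.71°  ·
  (0,2): δ = 44.57°  ✓
  (0,3): δ = 13.46°  ✓
  (0,4): δ = 57.65°  ·
  (0,5): δ = 146.12°  ·
  (1,2): δ = 103.86°  ·
  (1,3): δ = 72.76°  ·
  (1,4): δ = 1.64°  ✓
  (1,5): δ = 86.83°  ·
  (2,3): δ = 148.90°  ·
  (2,4): δ = 77.78°  ·
  (2,5): δ = 10.69°  ✓
  (3,4): δ = 108.88°  ·
  (3,5): δ = 20.42°  ✓
  (4,5): δ = 91.53°  ·
antipodal pairs: 5

count = 5; pairs: (0,2), (0,3), (1,4), (2,5), (3,5)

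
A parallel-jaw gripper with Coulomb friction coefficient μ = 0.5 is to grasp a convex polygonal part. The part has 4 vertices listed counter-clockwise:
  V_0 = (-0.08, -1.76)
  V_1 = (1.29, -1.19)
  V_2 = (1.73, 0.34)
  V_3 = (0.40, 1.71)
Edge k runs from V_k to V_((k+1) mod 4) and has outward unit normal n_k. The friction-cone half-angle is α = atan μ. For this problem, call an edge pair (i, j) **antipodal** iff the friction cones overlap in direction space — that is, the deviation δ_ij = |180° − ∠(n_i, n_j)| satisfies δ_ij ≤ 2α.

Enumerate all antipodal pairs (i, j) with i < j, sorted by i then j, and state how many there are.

count = 2; pairs: (1,3), (2,3)

α = atan 0.5 = 26.57°;  2α = 53.13°
n_0 = (+0.3841, -0.9233)
n_1 = (+0.9610, -0.2764)
n_2 = (+0.7175, +0.6966)
n_3 = (-0.9906, +0.1370)
  (0,1): δ = 128.63°  ·
  (0,2): δ = 68.44°  ·
  (0,3): δ = 59.53°  ·
  (1,2): δ = 119.80°  ·
  (1,3): δ = 8.17°  ✓
  (2,3): δ = 52.03°  ✓
antipodal pairs: 2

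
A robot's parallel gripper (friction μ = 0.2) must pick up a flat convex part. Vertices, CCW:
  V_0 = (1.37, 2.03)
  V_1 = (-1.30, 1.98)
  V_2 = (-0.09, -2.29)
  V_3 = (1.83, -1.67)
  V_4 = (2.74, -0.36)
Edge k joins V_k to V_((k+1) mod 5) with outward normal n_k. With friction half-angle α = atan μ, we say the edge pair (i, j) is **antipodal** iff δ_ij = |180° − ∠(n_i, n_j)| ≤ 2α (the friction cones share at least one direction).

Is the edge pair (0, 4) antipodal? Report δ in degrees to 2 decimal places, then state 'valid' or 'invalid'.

α = atan 0.2 = 11.31°;  2α = 22.62°
edge 0: e_0 = (-2.67, -0.05);  n_0 = (-0.0187, +0.9998)
edge 4: e_4 = (-1.37, +2.39);  n_4 = (+0.8676, +0.4973)
∠(n_0, n_4) = 61.25°
δ = |180° − 61.25°| = 118.75°
118.75° > 2α = 22.62°  →  invalid

δ = 118.75°, invalid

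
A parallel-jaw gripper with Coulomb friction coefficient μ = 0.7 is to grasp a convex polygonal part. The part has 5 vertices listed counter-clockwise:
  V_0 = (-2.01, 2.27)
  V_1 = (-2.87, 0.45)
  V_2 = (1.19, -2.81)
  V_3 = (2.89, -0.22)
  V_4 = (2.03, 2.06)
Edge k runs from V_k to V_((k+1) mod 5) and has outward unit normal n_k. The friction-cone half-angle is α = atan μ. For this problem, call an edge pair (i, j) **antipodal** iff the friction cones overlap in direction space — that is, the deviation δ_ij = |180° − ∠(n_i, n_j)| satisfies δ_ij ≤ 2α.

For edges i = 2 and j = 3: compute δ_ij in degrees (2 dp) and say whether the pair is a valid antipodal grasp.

δ = 126.05°, invalid

α = atan 0.7 = 34.99°;  2α = 69.98°
edge 2: e_2 = (+1.70, +2.59);  n_2 = (+0.8360, -0.5487)
edge 3: e_3 = (-0.86, +2.28);  n_3 = (+0.9357, +0.3529)
∠(n_2, n_3) = 53.95°
δ = |180° − 53.95°| = 126.05°
126.05° > 2α = 69.98°  →  invalid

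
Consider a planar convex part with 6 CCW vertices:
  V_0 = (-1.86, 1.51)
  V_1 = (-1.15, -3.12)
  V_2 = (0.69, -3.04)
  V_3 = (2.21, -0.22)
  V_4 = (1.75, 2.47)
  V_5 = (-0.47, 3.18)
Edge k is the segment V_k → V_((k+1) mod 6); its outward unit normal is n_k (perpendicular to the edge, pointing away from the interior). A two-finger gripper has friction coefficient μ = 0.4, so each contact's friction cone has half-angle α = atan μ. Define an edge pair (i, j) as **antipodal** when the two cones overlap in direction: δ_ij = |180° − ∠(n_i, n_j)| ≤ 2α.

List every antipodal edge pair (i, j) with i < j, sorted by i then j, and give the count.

α = atan 0.4 = 21.80°;  2α = 43.60°
n_0 = (-0.9884, -0.1516)
n_1 = (+0.0434, -0.9991)
n_2 = (+0.8803, -0.4745)
n_3 = (+0.9857, +0.1686)
n_4 = (+0.3046, +0.9525)
n_5 = (-0.7686, +0.6397)
  (0,1): δ = 96.23°  ·
  (0,2): δ = 37.04°  ✓
  (0,3): δ = 0.99°  ✓
  (0,4): δ = 63.55°  ·
  (0,5): δ = 131.51°  ·
  (1,2): δ = 120.81°  ·
  (1,3): δ = 82.79°  ·
  (1,4): δ = 20.22°  ✓
  (1,5): δ = 47.74°  ·
  (2,3): δ = 141.97°  ·
  (2,4): δ = 79.41°  ·
  (2,5): δ = 11.45°  ✓
  (3,4): δ = 117.44°  ·
  (3,5): δ = 49.48°  ·
  (4,5): δ = 112.04°  ·
antipodal pairs: 4

count = 4; pairs: (0,2), (0,3), (1,4), (2,5)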